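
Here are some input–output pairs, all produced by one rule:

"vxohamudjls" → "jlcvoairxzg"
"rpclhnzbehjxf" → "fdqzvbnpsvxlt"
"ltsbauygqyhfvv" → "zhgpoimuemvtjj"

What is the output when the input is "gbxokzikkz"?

uplcynwyyn

Each output is the input with this applied: shift every letter 12 places backward in the alphabet (wrapping around).
For "gbxokzikkz" the result is "uplcynwyyn".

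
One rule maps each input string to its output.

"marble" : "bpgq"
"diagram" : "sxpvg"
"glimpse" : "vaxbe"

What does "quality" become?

fjpax

Each output is the input with this applied: delete the last 2 characters, then shift every letter 11 places backward in the alphabet (wrapping around).
On "quality": the first step gives "quali", and the second then gives "fjpax".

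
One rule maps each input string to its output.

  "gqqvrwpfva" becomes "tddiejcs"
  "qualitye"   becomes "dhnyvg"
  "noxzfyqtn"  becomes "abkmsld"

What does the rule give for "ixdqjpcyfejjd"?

vkqdwcplsrw

Each output is the input with this applied: shift every letter 13 places forward in the alphabet (wrapping around) — i.e. ROT13, then delete the last 2 characters.
Working it through for "ixdqjpcyfejjd": intermediate "vkqdwcplsrwwq", final "vkqdwcplsrw".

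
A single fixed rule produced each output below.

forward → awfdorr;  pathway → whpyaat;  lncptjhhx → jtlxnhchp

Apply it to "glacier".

The transformation: take characters alternately from the front and the back (1st, last, 2nd, 2nd-last, ...), then move the last 2 characters to the front (rotate right by 2).
"glacier" → "grleaic" → "icgrlea".

icgrlea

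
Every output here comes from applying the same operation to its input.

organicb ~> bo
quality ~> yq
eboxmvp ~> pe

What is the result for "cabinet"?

tc

What's happening: move the last character to the front, then keep only the first 2 characters.
Applying both steps to "cabinet": "tcabine", then "tc".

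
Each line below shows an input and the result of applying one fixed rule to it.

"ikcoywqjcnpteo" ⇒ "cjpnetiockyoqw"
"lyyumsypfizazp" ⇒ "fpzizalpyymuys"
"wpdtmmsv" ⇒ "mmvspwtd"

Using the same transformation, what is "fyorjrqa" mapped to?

rjaqyfro

The rule is to swap the front and back halves of the string, then swap each adjacent pair of characters (1↔2, 3↔4, ...).
On "fyorjrqa" that produces "rjaqyfro".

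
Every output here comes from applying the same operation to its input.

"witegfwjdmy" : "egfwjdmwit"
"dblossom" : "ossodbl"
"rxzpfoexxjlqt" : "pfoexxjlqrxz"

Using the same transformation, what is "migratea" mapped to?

ratemig

In each case the input is transformed by: delete the last character, then move the first 3 characters to the end (rotate left by 3).
Applying both steps to "migratea": "migrate", then "ratemig".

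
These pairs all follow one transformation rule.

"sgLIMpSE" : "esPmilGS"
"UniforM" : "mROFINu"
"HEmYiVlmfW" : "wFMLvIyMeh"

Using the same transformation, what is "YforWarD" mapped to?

In each case the input is transformed by: reverse the string, then flip the case of every letter.
Working it through for "YforWarD": intermediate "DraWrofY", final "dRAwROFy".

dRAwROFy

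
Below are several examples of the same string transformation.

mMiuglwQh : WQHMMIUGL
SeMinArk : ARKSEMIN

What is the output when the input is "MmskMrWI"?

RWIMMSKM

The transformation: move the last 3 characters to the front (rotate right by 3), then convert every letter to uppercase.
On "MmskMrWI": the first step gives "rWIMmskM", and the second then gives "RWIMMSKM".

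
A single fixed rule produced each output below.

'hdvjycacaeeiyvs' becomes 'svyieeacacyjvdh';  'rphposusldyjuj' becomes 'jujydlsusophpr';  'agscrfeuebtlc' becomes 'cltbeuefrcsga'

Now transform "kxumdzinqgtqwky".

What's happening: reverse the string.
So "kxumdzinqgtqwky" becomes "ykwqtgqnizdmuxk".

ykwqtgqnizdmuxk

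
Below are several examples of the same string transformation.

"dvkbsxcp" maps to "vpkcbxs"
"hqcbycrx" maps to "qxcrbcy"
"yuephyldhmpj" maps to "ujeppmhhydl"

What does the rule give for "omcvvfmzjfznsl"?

The rule is to delete the first character, then take characters alternately from the front and the back (1st, last, 2nd, 2nd-last, ...).
Applying both steps to "omcvvfmzjfznsl": "mcvvfmzjfznsl", then "mlcsvnvzffmjz".

mlcsvnvzffmjz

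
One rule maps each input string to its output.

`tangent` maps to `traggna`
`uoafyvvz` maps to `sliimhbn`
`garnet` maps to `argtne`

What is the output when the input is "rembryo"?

oelberz

In each case the input is transformed by: move the first 3 characters to the end (rotate left by 3), then shift every letter 13 places forward in the alphabet (wrapping around) — i.e. ROT13.
For "rembryo", step one produces "bryorem"; step two turns that into "oelberz".
(Check on "garnet": → "netgar" → "argtne" ✓)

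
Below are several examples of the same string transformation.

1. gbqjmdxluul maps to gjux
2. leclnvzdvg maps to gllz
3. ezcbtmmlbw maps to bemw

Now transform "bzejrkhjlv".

Looking at the pairs, the operation is to keep one character in every 3, starting at position 1 (positions 1st, 4th, 7th, ...), then sort the characters into alphabetical order.
Applying that to "bzejrkhjlv" gives "bhjv".

bhjv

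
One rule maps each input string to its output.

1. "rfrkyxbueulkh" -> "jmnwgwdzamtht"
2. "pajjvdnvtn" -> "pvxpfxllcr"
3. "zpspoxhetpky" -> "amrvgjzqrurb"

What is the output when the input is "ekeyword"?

ftqyagmg

Each output is the input with this applied: shift every letter 2 places forward in the alphabet (wrapping around), then reverse the string.
For "ekeyword", step one produces "gmgayqtf"; step two turns that into "ftqyagmg".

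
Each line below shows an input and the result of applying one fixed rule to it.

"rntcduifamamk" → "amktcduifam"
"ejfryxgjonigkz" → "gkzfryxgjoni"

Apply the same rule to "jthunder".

The transformation: delete the first 2 characters, then move the last 3 characters to the front (rotate right by 3).
On "jthunder": the first step gives "hunder", and the second then gives "derhun".

derhun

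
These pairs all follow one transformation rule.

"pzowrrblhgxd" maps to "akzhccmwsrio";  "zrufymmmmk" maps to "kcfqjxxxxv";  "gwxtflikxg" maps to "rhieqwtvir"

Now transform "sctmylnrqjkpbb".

The transformation: shift every letter 11 places forward in the alphabet (wrapping around).
For "sctmylnrqjkpbb" the result is "dnexjwycbuvamm".

dnexjwycbuvamm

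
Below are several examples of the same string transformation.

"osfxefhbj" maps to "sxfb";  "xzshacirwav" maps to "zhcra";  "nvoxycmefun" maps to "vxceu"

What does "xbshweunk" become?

The transformation: keep every other character starting from the second (positions 2nd, 4th, 6th, ...).
"xbshweunk" → "bhen".

bhen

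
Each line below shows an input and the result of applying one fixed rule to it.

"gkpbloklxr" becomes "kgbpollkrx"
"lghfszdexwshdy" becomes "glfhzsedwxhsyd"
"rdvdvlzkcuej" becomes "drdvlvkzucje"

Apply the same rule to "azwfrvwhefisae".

zafwvrhwfesiea

In each case the input is transformed by: swap each adjacent pair of characters (1↔2, 3↔4, ...).
So "azwfrvwhefisae" becomes "zafwvrhwfesiea".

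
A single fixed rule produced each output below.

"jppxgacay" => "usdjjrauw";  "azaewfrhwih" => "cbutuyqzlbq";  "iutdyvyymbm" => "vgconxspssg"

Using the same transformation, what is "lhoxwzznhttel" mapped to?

yffbirqtthbnn

The rule is to shift every letter 6 places backward in the alphabet (wrapping around), then move the last 2 characters to the front (rotate right by 2).
"lhoxwzznhttel" → "fbirqtthbnnyf" → "yffbirqtthbnn".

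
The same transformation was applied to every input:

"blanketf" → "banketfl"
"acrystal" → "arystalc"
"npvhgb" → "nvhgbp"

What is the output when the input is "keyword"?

kyworde

The rule is to move the first character to the end, then swap the first and last characters.
Working it through for "keyword": intermediate "eywordk", final "kyworde".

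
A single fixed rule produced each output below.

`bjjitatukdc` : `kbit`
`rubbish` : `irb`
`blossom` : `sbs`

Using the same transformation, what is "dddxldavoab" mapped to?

The pattern: move the last 3 characters to the front (rotate right by 3), then keep one character in every 3, starting at position 1 (positions 1st, 4th, 7th, ...).
For "dddxldavoab", step one produces "oabdddxldav"; step two turns that into "odxa".

odxa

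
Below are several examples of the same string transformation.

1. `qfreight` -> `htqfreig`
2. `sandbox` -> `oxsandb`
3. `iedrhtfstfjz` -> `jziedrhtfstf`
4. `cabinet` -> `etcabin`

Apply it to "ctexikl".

klctexi

The pattern: move the last 2 characters to the front (rotate right by 2).
Doing the same to "ctexikl": "klctexi".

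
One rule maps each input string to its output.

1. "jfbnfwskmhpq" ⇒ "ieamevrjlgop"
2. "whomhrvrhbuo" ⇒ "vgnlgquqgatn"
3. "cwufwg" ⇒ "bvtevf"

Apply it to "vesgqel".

What's happening: shift every letter 1 place backward in the alphabet (wrapping around).
Applying that to "vesgqel" gives "udrfpdk".

udrfpdk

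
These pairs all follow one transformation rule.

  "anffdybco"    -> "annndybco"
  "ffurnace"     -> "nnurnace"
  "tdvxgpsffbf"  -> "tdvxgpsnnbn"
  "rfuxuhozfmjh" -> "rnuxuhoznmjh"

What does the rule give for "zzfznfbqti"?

The pattern: replace every "f" with "n".
So "zzfznfbqti" becomes "zznznnbqti".

zznznnbqti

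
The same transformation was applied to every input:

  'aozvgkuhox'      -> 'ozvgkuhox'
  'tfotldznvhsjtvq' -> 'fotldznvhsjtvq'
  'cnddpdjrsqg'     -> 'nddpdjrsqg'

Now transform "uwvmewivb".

wvmewivb

What's happening: delete the first character.
"uwvmewivb" → "wvmewivb".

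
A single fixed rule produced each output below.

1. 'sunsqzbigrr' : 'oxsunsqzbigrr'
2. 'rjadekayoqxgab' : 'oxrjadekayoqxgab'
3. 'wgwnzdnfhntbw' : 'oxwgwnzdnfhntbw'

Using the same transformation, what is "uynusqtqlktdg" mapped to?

Looking at the pairs, the operation is to prepend "ox".
"uynusqtqlktdg" → "oxuynusqtqlktdg".

oxuynusqtqlktdg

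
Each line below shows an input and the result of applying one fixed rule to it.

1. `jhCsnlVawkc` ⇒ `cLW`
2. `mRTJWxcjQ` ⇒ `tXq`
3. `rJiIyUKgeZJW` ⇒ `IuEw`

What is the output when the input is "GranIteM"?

AT

The rule is to flip the case of every letter, then keep one character in every 3, starting at position 3 (positions 3rd, 6th, 9th, ...).
So "GranIteM" becomes "AT".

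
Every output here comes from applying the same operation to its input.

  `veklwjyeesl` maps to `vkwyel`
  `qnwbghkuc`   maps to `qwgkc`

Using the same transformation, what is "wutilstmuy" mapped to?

wtltu

The rule is to keep every other character starting from the first (positions 1st, 3rd, 5th, ...).
For "wutilstmuy" the result is "wtltu".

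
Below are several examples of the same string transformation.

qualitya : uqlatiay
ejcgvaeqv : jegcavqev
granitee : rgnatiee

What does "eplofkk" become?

What's happening: swap each adjacent pair of characters (1↔2, 3↔4, ...).
For "eplofkk" the result is "peolkfk".

peolkfk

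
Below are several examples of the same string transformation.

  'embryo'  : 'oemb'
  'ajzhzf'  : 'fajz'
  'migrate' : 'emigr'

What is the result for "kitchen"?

The pattern: move the last character to the front, then delete the last 2 characters.
"kitchen" → "nkitche" → "nkitc".

nkitc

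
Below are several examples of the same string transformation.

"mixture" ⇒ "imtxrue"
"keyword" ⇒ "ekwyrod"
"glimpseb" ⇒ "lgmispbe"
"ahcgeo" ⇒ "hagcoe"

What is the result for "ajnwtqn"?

jawnqtn

Looking at the pairs, the operation is to swap each adjacent pair of characters (1↔2, 3↔4, ...).
Doing the same to "ajnwtqn": "jawnqtn".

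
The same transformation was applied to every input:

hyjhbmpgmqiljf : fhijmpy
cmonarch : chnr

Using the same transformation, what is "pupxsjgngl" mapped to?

glpsx

Rule — sort the characters into alphabetical order, then keep every other character starting from the second (positions 2nd, 4th, 6th, ...).
For "pupxsjgngl", step one produces "ggjlnppsux"; step two turns that into "glpsx".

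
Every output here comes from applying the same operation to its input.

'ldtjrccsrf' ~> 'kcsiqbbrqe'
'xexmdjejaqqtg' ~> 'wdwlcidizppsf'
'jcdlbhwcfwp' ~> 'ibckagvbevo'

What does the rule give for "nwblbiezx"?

The pattern: shift every letter 1 place backward in the alphabet (wrapping around).
"nwblbiezx" → "mvakahdyw".

mvakahdyw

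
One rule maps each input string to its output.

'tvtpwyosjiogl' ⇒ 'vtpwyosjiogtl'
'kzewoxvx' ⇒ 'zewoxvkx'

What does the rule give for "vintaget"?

intagevt

Rule — swap the first and last characters, then move the first character to the end.
Doing the same to "vintaget": "intagevt".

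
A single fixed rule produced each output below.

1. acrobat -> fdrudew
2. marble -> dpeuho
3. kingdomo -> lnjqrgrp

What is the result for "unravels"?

In each case the input is transformed by: shift every letter 3 places forward in the alphabet (wrapping around), then swap each adjacent pair of characters (1↔2, 3↔4, ...).
So "unravels" becomes "qxduhyvo".

qxduhyvo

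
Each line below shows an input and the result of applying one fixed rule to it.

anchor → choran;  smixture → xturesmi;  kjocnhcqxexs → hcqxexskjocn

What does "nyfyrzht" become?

yrzhtnyf

In each case the input is transformed by: move the last character to the front, then swap the front and back halves of the string.
Starting from "nyfyrzht": after the first operation, "tnyfyrzh"; after the second, "yrzhtnyf".
(Check on "kjocnhcqxexs": → "skjocnhcqxex" → "hcqxexskjocn" ✓)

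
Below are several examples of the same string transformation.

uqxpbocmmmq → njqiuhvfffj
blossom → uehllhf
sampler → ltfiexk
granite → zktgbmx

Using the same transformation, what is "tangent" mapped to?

mtgzxgm

The rule is to shift every letter 7 places backward in the alphabet (wrapping around).
"tangent" → "mtgzxgm".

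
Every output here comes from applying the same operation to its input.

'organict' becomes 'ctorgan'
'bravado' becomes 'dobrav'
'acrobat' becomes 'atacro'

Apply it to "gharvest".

stgharv

Rule — move the last 3 characters to the front (rotate right by 3), then delete the first character.
For "gharvest", step one produces "estgharv"; step two turns that into "stgharv".
(Check on "bravado": → "adobrav" → "dobrav" ✓)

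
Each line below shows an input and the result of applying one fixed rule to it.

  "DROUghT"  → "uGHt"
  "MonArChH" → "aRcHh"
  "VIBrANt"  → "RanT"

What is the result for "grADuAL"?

The transformation: delete the first 3 characters, then flip the case of every letter.
For "grADuAL", step one produces "DuAL"; step two turns that into "dUal".

dUal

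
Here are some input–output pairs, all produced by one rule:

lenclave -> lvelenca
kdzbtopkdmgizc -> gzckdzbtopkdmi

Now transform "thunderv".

What's happening: move the last 3 characters to the front (rotate right by 3), then swap the first and last characters.
"thunderv" → "ervthund" → "drvthune".
(Check on "kdzbtopkdmgizc": → "izckdzbtopkdmg" → "gzckdzbtopkdmi" ✓)

drvthune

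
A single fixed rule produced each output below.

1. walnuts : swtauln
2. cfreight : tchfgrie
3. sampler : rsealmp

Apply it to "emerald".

delmaer

What's happening: reverse the string, then take characters alternately from the front and the back (1st, last, 2nd, 2nd-last, ...).
"emerald" → "delmaer".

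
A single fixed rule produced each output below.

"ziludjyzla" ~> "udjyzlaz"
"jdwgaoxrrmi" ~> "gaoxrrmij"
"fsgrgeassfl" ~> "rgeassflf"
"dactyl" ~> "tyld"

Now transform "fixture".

turef

Each output is the input with this applied: move the first character to the end, then delete the first 2 characters.
For "fixture", step one produces "ixturef"; step two turns that into "turef".
(Check on "jdwgaoxrrmi": → "dwgaoxrrmij" → "gaoxrrmij" ✓)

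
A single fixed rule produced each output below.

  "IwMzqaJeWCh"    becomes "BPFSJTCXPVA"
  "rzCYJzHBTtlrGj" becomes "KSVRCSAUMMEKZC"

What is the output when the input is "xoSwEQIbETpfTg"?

The transformation: shift every letter 7 places backward in the alphabet (wrapping around), then convert every letter to uppercase.
For "xoSwEQIbETpfTg", step one produces "qhLpXJBuXMiyMz"; step two turns that into "QHLPXJBUXMIYMZ".

QHLPXJBUXMIYMZ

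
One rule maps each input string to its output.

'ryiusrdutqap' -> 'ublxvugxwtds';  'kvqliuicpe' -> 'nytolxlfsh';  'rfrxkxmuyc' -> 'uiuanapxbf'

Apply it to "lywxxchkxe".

obzaafknah

Each output is the input with this applied: shift every letter 3 places forward in the alphabet (wrapping around).
Doing the same to "lywxxchkxe": "obzaafknah".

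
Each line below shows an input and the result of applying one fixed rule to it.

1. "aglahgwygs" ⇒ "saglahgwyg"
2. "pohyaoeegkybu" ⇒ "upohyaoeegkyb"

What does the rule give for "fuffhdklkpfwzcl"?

Each output is the input with this applied: move the last character to the front.
For "fuffhdklkpfwzcl" the result is "lfuffhdklkpfwzc".

lfuffhdklkpfwzc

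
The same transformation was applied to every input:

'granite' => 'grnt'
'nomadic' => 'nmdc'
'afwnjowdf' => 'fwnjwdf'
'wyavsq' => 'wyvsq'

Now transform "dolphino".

dlphn

Each output is the input with this applied: remove every vowel.
On "dolphino" that produces "dlphn".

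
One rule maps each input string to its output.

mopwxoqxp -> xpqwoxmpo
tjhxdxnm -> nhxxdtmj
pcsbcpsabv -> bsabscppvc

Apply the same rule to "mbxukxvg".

In each case the input is transformed by: take characters alternately from the front and the back (1st, last, 2nd, 2nd-last, ...), then move the first 3 characters to the end (rotate left by 3).
Applying that to "mbxukxvg" gives "vxxukmgb".

vxxukmgb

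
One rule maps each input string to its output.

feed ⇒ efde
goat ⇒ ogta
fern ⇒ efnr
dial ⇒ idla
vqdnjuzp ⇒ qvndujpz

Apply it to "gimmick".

igmmcik

What's happening: swap each adjacent pair of characters (1↔2, 3↔4, ...).
Doing the same to "gimmick": "igmmcik".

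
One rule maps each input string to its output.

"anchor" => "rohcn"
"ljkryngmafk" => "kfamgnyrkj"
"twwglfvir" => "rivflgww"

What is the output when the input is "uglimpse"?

espmilg

The pattern: reverse the string, then delete the last character.
Applying that to "uglimpse" gives "espmilg".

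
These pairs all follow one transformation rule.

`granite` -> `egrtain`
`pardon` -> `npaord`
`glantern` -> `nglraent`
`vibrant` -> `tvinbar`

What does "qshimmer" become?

rqsehmim

The pattern: swap the first and last characters, then take characters alternately from the front and the back (1st, last, 2nd, 2nd-last, ...).
On "qshimmer" that produces "rqsehmim".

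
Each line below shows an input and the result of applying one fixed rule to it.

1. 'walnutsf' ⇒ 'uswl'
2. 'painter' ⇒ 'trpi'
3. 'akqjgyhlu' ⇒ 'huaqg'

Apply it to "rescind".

Looking at the pairs, the operation is to keep every other character starting from the first (positions 1st, 3rd, 5th, ...), then move the last 2 characters to the front (rotate right by 2).
On "rescind": the first step gives "rsid", and the second then gives "idrs".

idrs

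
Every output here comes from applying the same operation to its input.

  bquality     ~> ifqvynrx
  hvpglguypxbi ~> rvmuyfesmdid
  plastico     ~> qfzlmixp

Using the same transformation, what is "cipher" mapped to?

Rule — shift every letter 3 places backward in the alphabet (wrapping around), then swap the front and back halves of the string.
Applying both steps to "cipher": "zfmebo", then "ebozfm".

ebozfm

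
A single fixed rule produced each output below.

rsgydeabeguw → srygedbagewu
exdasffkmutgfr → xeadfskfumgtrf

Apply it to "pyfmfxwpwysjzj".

Looking at the pairs, the operation is to swap each adjacent pair of characters (1↔2, 3↔4, ...).
On "pyfmfxwpwysjzj" that produces "ypmfxfpwywjsjz".

ypmfxfpwywjsjz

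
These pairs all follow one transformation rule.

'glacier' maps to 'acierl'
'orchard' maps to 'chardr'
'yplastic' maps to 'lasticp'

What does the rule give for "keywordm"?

ywordme

Rule — delete the first character, then move the first character to the end.
On "keywordm": the first step gives "eywordm", and the second then gives "ywordme".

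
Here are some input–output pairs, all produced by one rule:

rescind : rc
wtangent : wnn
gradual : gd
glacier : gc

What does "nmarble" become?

nr

Each output is the input with this applied: move the last character to the front, then keep one character in every 3, starting at position 2 (positions 2nd, 5th, 8th, ...).
On "nmarble": the first step gives "enmarbl", and the second then gives "nr".
(Check on "glacier": → "rglacie" → "gc" ✓)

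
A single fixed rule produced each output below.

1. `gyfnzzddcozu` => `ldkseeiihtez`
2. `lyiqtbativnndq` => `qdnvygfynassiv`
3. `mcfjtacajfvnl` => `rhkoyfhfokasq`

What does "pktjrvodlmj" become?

upyowatiqro

In each case the input is transformed by: shift every letter 5 places forward in the alphabet (wrapping around).
"pktjrvodlmj" → "upyowatiqro".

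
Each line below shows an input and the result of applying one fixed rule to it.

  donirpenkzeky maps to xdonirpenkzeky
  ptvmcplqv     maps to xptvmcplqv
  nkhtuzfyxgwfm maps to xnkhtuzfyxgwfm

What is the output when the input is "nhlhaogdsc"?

Looking at the pairs, the operation is to prepend "x".
So "nhlhaogdsc" becomes "xnhlhaogdsc".

xnhlhaogdsc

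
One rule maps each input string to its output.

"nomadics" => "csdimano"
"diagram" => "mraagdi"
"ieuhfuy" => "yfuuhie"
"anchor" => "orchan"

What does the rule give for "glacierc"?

rcieacgl

The transformation: swap each adjacent pair of characters (1↔2, 3↔4, ...), then reverse the string.
For "glacierc", step one produces "lgcaeicr"; step two turns that into "rcieacgl".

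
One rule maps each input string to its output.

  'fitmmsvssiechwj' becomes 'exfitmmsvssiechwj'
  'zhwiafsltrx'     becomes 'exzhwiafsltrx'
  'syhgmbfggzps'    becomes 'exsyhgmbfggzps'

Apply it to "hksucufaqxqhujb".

exhksucufaqxqhujb

The pattern: prepend "ex".
"hksucufaqxqhujb" → "exhksucufaqxqhujb".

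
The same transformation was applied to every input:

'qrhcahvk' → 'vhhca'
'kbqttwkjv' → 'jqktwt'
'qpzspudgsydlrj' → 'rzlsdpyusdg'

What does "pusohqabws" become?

wsboahq

The rule is to take characters alternately from the front and the back (1st, last, 2nd, 2nd-last, ...), then delete the first 3 characters.
Starting from "pusohqabws": after the first operation, "psuwsboahq"; after the second, "wsboahq".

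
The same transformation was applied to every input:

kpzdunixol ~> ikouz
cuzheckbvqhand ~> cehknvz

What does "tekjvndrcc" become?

cdktv

The transformation: keep every other character starting from the first (positions 1st, 3rd, 5th, ...), then sort the characters into alphabetical order.
Applying both steps to "tekjvndrcc": "tkvdc", then "cdktv".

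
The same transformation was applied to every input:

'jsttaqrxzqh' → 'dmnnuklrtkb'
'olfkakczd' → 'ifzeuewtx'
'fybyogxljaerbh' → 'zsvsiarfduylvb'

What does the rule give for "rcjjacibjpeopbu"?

lwdduwcvdjyijvo

The rule is to shift every letter 6 places backward in the alphabet (wrapping around).
Applying that to "rcjjacibjpeopbu" gives "lwdduwcvdjyijvo".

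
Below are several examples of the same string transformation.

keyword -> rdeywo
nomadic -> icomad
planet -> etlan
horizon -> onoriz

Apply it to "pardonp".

npardo

The transformation: delete the first character, then move the last 2 characters to the front (rotate right by 2).
Doing the same to "pardonp": "npardo".
(Check on "horizon": → "orizon" → "onoriz" ✓)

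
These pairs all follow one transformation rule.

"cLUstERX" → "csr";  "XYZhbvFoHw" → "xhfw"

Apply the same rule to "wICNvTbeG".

The transformation: keep one character in every 3, starting at position 1 (positions 1st, 4th, 7th, ...), then convert every letter to lowercase.
On "wICNvTbeG": the first step gives "wNb", and the second then gives "wnb".
(Check on "XYZhbvFoHw": → "XhFw" → "xhfw" ✓)

wnb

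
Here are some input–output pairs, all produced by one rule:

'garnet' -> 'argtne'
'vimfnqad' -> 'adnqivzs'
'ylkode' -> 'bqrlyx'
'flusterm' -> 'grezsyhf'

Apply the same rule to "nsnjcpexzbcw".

rkmopjafawpc

The rule is to shift every letter 13 places forward in the alphabet (wrapping around) — i.e. ROT13, then swap the front and back halves of the string.
Doing the same to "nsnjcpexzbcw": "rkmopjafawpc".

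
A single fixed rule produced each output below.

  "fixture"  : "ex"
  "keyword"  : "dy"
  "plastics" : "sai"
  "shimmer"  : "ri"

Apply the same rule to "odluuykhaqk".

The pattern: move the last 2 characters to the front (rotate right by 2), then keep one character in every 3, starting at position 2 (positions 2nd, 5th, 8th, ...).
"odluuykhaqk" → "qkodluuykha" → "klya".

klya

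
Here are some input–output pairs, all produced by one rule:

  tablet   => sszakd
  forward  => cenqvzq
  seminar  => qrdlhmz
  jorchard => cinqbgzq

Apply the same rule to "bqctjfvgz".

yapbsieuf

In each case the input is transformed by: move the last character to the front, then shift every letter 1 place backward in the alphabet (wrapping around).
"bqctjfvgz" → "zbqctjfvg" → "yapbsieuf".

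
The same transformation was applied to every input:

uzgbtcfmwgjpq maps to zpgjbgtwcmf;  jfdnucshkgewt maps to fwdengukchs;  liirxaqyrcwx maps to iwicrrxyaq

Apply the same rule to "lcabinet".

ceanbi

The pattern: take characters alternately from the front and the back (1st, last, 2nd, 2nd-last, ...), then delete the first 2 characters.
So "lcabinet" becomes "ceanbi".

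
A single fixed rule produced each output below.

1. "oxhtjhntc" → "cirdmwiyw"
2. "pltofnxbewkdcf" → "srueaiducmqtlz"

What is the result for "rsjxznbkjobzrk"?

ogzghymocqzydq

In each case the input is transformed by: shift every letter 11 places backward in the alphabet (wrapping around), then move the last 3 characters to the front (rotate right by 3).
Working it through for "rsjxznbkjobzrk": intermediate "ghymocqzydqogz", final "ogzghymocqzydq".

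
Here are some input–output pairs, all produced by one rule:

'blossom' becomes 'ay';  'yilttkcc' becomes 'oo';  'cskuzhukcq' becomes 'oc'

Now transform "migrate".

fq

What's happening: shift every letter 12 places forward in the alphabet (wrapping around), then keep only the last 2 characters.
Working it through for "migrate": intermediate "yusdmfq", final "fq".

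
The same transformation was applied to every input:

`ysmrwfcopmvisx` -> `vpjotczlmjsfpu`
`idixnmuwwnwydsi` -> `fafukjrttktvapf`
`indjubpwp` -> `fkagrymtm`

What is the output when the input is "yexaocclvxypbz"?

The transformation: shift every letter 3 places backward in the alphabet (wrapping around).
On "yexaocclvxypbz" that produces "vbuxlzzisuvmyw".

vbuxlzzisuvmyw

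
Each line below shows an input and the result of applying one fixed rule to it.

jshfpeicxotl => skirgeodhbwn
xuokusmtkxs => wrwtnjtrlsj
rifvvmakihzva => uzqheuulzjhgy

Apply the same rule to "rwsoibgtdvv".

Looking at the pairs, the operation is to shift every letter 1 place backward in the alphabet (wrapping around), then move the last 2 characters to the front (rotate right by 2).
On "rwsoibgtdvv": the first step gives "qvrnhafscuu", and the second then gives "uuqvrnhafsc".

uuqvrnhafsc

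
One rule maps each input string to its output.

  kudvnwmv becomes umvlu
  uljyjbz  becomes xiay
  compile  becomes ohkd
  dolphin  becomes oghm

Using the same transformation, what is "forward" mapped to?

In each case the input is transformed by: delete the first 3 characters, then shift every letter 1 place backward in the alphabet (wrapping around).
For "forward", step one produces "ward"; step two turns that into "vzqc".

vzqc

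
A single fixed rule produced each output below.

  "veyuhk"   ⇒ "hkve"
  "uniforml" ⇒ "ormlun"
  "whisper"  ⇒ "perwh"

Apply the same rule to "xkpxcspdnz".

cspdnzxk

Each output is the input with this applied: move the first 2 characters to the end (rotate left by 2), then delete the first 2 characters.
On "xkpxcspdnz": the first step gives "pxcspdnzxk", and the second then gives "cspdnzxk".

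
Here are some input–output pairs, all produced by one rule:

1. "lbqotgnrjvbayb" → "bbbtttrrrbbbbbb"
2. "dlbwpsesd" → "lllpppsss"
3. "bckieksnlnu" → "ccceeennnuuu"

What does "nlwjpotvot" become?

lllpppvvv

Rule — keep one character in every 3, starting at position 2 (positions 2nd, 5th, 8th, ...), then repeat every character 3 times.
Starting from "nlwjpotvot": after the first operation, "lpv"; after the second, "lllpppvvv".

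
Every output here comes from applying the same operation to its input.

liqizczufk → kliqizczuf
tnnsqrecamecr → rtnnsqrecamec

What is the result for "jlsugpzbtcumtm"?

mjlsugpzbtcumt

What's happening: move the last character to the front.
Applying that to "jlsugpzbtcumtm" gives "mjlsugpzbtcumt".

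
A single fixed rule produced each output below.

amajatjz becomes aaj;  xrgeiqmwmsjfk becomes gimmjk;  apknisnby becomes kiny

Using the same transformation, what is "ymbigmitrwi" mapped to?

The rule is to delete the first character, then keep every other character starting from the second (positions 2nd, 4th, 6th, ...).
Starting from "ymbigmitrwi": after the first operation, "mbigmitrwi"; after the second, "bgiri".

bgiri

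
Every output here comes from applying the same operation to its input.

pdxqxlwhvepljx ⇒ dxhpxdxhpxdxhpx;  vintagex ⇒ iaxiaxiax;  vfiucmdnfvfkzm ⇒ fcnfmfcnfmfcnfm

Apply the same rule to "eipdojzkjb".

iokiokiok

Looking at the pairs, the operation is to keep one character in every 3, starting at position 2 (positions 2nd, 5th, 8th, ...), then write the whole string 3 times in a row.
Applying both steps to "eipdojzkjb": "iok", then "iokiokiok".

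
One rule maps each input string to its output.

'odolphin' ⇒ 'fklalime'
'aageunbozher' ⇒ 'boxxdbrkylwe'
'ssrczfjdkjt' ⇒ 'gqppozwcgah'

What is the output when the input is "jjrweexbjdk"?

The pattern: shift every letter 3 places backward in the alphabet (wrapping around), then move the last 2 characters to the front (rotate right by 2).
On "jjrweexbjdk" that produces "ahggotbbuyg".

ahggotbbuyg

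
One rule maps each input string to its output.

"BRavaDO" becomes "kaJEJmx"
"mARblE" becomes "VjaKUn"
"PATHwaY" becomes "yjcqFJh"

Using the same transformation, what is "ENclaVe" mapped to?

nwLUJeN

Each output is the input with this applied: flip the case of every letter, then shift every letter 9 places forward in the alphabet (wrapping around).
So "ENclaVe" becomes "nwLUJeN".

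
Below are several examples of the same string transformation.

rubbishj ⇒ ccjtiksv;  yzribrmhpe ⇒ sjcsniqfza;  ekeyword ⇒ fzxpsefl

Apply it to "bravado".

The rule is to move the first 2 characters to the end (rotate left by 2), then shift every letter 1 place forward in the alphabet (wrapping around).
Working it through for "bravado": intermediate "avadobr", final "bwbepcs".

bwbepcs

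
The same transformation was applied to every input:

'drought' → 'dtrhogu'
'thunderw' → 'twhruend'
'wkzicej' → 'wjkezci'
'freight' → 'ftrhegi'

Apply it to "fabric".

What's happening: take characters alternately from the front and the back (1st, last, 2nd, 2nd-last, ...).
Doing the same to "fabric": "fcaibr".

fcaibr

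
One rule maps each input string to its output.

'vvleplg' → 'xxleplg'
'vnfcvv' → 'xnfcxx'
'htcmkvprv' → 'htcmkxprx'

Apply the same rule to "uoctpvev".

uoctpxex

The rule is to replace every "v" with "x".
"uoctpvev" → "uoctpxex".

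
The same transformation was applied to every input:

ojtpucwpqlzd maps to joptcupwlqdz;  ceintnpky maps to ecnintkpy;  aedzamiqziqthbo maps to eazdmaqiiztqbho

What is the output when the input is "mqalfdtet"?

qmladfett

The transformation: swap each adjacent pair of characters (1↔2, 3↔4, ...).
On "mqalfdtet" that produces "qmladfett".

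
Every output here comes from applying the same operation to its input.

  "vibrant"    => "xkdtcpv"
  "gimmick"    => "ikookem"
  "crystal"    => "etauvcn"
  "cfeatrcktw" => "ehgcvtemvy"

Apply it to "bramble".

dtcodng

Looking at the pairs, the operation is to shift every letter 2 places forward in the alphabet (wrapping around).
For "bramble" the result is "dtcodng".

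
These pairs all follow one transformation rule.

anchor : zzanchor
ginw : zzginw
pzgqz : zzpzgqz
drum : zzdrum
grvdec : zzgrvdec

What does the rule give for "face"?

zzface

Each output is the input with this applied: prepend "zz".
Applying that to "face" gives "zzface".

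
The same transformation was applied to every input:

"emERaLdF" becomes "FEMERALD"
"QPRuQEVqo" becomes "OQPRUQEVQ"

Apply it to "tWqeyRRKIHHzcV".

What's happening: move the last character to the front, then convert every letter to uppercase.
Starting from "tWqeyRRKIHHzcV": after the first operation, "VtWqeyRRKIHHzc"; after the second, "VTWQEYRRKIHHZC".

VTWQEYRRKIHHZC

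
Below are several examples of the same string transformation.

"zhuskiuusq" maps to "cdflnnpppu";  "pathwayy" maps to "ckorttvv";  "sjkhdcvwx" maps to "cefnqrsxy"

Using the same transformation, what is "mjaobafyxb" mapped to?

The pattern: shift every letter 5 places backward in the alphabet (wrapping around), then sort the characters into alphabetical order.
Working it through for "mjaobafyxb": intermediate "hevjwvatsw", final "aehjstvvww".
(Check on "zhuskiuusq": → "ucpnfdppnl" → "cdflnnpppu" ✓)

aehjstvvww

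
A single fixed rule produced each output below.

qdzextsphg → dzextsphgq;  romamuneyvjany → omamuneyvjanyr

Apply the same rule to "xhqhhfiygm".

The transformation: move the first character to the end.
So "xhqhhfiygm" becomes "hqhhfiygmx".

hqhhfiygmx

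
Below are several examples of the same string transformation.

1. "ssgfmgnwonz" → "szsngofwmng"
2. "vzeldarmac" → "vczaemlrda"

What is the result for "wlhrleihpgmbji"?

The pattern: take characters alternately from the front and the back (1st, last, 2nd, 2nd-last, ...).
Applying that to "wlhrleihpgmbji" gives "wiljhbrmlgepih".

wiljhbrmlgepih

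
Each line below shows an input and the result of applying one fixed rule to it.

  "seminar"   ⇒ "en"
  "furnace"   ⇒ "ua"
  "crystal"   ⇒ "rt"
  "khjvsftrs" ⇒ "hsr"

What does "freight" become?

rg

What's happening: keep one character in every 3, starting at position 2 (positions 2nd, 5th, 8th, ...).
On "freight" that produces "rg".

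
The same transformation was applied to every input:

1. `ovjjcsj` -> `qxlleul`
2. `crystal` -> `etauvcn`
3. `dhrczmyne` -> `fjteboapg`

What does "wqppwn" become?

ysrryp

Rule — shift every letter 2 places forward in the alphabet (wrapping around).
For "wqppwn" the result is "ysrryp".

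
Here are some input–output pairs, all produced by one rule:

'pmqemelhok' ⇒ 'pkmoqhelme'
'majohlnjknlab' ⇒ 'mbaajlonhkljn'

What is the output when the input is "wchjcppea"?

What's happening: take characters alternately from the front and the back (1st, last, 2nd, 2nd-last, ...).
So "wchjcppea" becomes "wacehpjpc".

wacehpjpc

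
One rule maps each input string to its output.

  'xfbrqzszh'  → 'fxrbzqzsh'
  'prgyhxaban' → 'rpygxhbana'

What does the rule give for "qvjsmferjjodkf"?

Rule — swap each adjacent pair of characters (1↔2, 3↔4, ...).
So "qvjsmferjjodkf" becomes "vqsjfmrejjdofk".

vqsjfmrejjdofk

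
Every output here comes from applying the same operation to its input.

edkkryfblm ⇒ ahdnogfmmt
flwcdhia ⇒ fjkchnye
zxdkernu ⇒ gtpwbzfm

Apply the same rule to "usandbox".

fdqzwucp

In each case the input is transformed by: shift every letter 2 places forward in the alphabet (wrapping around), then swap the front and back halves of the string.
Applying both steps to "usandbox": "wucpfdqz", then "fdqzwucp".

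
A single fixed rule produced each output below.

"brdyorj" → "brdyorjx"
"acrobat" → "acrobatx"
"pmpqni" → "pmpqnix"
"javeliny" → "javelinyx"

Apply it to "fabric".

Looking at the pairs, the operation is to append "x".
So "fabric" becomes "fabricx".

fabricx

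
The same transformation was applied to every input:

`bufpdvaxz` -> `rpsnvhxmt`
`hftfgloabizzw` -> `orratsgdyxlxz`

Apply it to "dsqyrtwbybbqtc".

ulittqtoljqikv

Looking at the pairs, the operation is to shift every letter 8 places backward in the alphabet (wrapping around), then reverse the string.
For "dsqyrtwbybbqtc", step one produces "vkiqjlotqttilu"; step two turns that into "ulittqtoljqikv".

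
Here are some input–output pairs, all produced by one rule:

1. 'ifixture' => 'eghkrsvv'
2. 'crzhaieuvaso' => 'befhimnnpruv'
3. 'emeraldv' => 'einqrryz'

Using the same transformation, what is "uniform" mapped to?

In each case the input is transformed by: shift every letter 13 places forward in the alphabet (wrapping around) — i.e. ROT13, then sort the characters into alphabetical order.
For "uniform", step one produces "havsbez"; step two turns that into "abehsvz".

abehsvz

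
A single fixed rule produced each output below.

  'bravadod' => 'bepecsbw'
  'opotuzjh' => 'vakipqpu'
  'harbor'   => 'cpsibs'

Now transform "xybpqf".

The rule is to shift every letter 1 place forward in the alphabet (wrapping around), then swap the front and back halves of the string.
On "xybpqf": the first step gives "yzcqrg", and the second then gives "qrgyzc".
(Check on "bravadod": → "csbwbepe" → "bepecsbw" ✓)

qrgyzc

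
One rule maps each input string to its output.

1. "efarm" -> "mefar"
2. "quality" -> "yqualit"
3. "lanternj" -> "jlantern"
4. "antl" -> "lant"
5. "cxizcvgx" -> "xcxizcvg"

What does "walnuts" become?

swalnut

Rule — move the last character to the front.
Applying that to "walnuts" gives "swalnut".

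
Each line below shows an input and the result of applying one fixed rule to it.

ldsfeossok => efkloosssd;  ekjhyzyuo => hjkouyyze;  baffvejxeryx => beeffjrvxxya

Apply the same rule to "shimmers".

The transformation: sort the characters into alphabetical order, then move the first character to the end.
For "shimmers", step one produces "ehimmrss"; step two turns that into "himmrsse".

himmrsse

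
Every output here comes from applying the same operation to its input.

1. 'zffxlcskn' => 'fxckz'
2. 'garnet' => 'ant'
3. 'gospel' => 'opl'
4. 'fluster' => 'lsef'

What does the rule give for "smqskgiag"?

Rule — move the first character to the end, then keep every other character starting from the first (positions 1st, 3rd, 5th, ...).
"smqskgiag" → "msgas".

msgas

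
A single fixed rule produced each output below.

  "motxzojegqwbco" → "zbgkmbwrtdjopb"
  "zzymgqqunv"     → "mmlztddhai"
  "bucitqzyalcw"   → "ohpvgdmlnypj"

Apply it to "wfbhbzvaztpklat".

jsouominmgcxyng

Rule — shift every letter 13 places forward in the alphabet (wrapping around) — i.e. ROT13.
Applying that to "wfbhbzvaztpklat" gives "jsouominmgcxyng".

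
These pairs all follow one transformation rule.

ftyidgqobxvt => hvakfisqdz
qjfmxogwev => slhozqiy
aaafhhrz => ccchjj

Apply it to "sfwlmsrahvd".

uhynoutcj

The rule is to delete the last 2 characters, then shift every letter 2 places forward in the alphabet (wrapping around).
For "sfwlmsrahvd", step one produces "sfwlmsrah"; step two turns that into "uhynoutcj".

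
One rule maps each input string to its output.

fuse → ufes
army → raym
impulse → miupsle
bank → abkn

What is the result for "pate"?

The pattern: swap each adjacent pair of characters (1↔2, 3↔4, ...).
On "pate" that produces "apet".

apet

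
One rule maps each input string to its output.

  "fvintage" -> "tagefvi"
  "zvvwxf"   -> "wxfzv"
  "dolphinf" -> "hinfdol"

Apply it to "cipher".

herci

Looking at the pairs, the operation is to swap the front and back halves of the string, then delete the last character.
"cipher" → "hercip" → "herci".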